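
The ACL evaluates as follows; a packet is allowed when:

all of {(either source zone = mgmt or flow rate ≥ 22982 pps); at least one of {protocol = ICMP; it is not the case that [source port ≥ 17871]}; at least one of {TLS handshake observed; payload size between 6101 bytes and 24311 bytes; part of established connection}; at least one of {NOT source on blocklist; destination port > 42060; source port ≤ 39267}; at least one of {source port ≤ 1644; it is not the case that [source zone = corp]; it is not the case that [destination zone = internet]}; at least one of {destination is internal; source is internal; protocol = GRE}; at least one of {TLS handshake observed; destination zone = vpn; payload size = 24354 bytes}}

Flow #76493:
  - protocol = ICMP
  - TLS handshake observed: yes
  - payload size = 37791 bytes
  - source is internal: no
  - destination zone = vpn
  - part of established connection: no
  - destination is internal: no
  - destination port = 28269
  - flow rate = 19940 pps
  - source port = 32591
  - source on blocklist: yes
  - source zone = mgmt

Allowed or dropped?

Atomic conditions:
  source zone = mgmt: mgmt == mgmt is true
  flow rate ≥ 22982 pps: 19940 ≥ 22982 is false
  protocol = ICMP: ICMP == ICMP is true
  source port ≥ 17871: 32591 ≥ 17871 is true
  TLS handshake observed: yes → true
  payload size between 6101 bytes and 24311 bytes: 37791 in [6101, 24311] is false
  part of established connection: no → false
  NOT source on blocklist: yes → false
  destination port > 42060: 28269 > 42060 is false
  source port ≤ 39267: 32591 ≤ 39267 is true
  source port ≤ 1644: 32591 ≤ 1644 is false
  source zone = corp: mgmt == corp is false
  destination zone = internet: vpn == internet is false
  destination is internal: no → false
  source is internal: no → false
  protocol = GRE: ICMP == GRE is false
  destination zone = vpn: vpn == vpn is true
  payload size = 24354 bytes: 37791 == 24354 is false
Combine:
[1] true OR false = true
[2.2] NOT true = false
[2] true OR false = true
[3] true OR false OR false = true
[4] false OR false OR true = true
[5.2] NOT false = true
[5.3] NOT false = true
[5] false OR true OR true = true
[6] false OR false OR false = false
[7] true OR true OR false = true
[root] true AND true AND true AND true AND true AND false AND true = false
Overall: false → dropped

Dropped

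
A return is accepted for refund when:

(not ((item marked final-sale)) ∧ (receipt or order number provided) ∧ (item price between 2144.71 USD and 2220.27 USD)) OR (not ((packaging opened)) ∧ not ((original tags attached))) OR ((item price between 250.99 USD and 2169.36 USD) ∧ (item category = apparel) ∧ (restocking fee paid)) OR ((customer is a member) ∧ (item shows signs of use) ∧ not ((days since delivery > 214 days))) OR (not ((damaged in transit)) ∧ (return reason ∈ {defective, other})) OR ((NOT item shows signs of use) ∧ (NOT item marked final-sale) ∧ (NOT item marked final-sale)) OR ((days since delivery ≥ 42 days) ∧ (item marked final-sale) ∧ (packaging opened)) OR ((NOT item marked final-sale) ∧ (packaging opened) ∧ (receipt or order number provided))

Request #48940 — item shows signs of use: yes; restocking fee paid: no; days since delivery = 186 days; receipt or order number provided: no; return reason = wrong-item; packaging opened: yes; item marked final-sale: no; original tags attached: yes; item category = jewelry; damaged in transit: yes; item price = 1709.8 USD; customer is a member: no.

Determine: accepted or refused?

Refused

Atomic conditions:
  item marked final-sale: no → false
  receipt or order number provided: no → false
  item price between 2144.71 USD and 2220.27 USD: 1709.8 in [2144.71, 2220.27] is false
  packaging opened: yes → true
  original tags attached: yes → true
  item price between 250.99 USD and 2169.36 USD: 1709.8 in [250.99, 2169.36] is true
  item category = apparel: jewelry == apparel is false
  restocking fee paid: no → false
  customer is a member: no → false
  item shows signs of use: yes → true
  days since delivery > 214 days: 186 > 214 is false
  damaged in transit: yes → true
  return reason ∈ {defective, other}: wrong-item is not in the set → false
  NOT item shows signs of use: yes → false
  NOT item marked final-sale: no → true
  days since delivery ≥ 42 days: 186 ≥ 42 is true
Combine:
[1.1] NOT false = true
[1] true AND false AND false = false
[2.1] NOT true = false
[2.2] NOT true = false
[2] false AND false = false
[3] true AND false AND false = false
[4.3] NOT false = true
[4] false AND true AND true = false
[5.1] NOT true = false
[5] false AND false = false
[6] false AND true AND true = false
[7] true AND false AND true = false
[8] true AND true AND false = false
[root] false OR false OR false OR false OR false OR false OR false OR false = false
Overall: false → refused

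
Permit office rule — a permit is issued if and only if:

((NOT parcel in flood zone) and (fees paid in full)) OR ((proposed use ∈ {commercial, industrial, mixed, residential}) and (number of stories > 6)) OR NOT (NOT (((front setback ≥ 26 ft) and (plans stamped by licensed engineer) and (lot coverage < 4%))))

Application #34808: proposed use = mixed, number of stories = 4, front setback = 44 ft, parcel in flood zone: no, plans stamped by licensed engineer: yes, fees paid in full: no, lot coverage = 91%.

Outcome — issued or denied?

Denied

Atomic conditions:
  NOT parcel in flood zone: no → true
  fees paid in full: no → false
  proposed use ∈ {commercial, industrial, mixed, residential}: mixed is in the set → true
  number of stories > 6: 4 > 6 is false
  front setback ≥ 26 ft: 44 ≥ 26 is true
  plans stamped by licensed engineer: yes → true
  lot coverage < 4%: 91 < 4 is false
Combine:
[1] true AND false = false
[2] true AND false = false
[3.1.1] true AND true AND false = false
[3.1] NOT false = true
[3] NOT true = false
[root] false OR false OR false = false
Overall: false → denied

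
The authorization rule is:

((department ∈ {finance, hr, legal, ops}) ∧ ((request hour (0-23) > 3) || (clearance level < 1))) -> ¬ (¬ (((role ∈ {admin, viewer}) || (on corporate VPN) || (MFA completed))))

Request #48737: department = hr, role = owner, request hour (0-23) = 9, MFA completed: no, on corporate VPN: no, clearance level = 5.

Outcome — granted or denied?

Atomic conditions:
  department ∈ {finance, hr, legal, ops}: hr is in the set → true
  request hour (0-23) > 3: 9 > 3 is true
  clearance level < 1: 5 < 1 is false
  role ∈ {admin, viewer}: owner is not in the set → false
  on corporate VPN: no → false
  MFA completed: no → false
Combine:
[1.2] true OR false = true
[1] true AND true = true
[2.1.1] false OR false OR false = false
[2.1] NOT false = true
[2] NOT true = false
[root] true → false = false
Overall: false → denied

Denied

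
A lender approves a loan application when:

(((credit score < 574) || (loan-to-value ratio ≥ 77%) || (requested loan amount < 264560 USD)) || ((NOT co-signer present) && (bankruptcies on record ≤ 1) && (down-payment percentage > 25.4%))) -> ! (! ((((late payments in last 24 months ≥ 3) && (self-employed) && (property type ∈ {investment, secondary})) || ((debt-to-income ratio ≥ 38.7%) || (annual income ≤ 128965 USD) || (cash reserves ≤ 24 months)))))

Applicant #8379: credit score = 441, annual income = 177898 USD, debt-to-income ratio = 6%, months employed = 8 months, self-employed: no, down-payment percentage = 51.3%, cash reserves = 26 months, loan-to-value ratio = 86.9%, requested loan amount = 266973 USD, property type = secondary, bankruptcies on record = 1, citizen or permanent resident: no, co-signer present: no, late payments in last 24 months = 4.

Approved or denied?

Atomic conditions:
  credit score < 574: 441 < 574 is true
  loan-to-value ratio ≥ 77%: 86.9 ≥ 77 is true
  requested loan amount < 264560 USD: 266973 < 264560 is false
  NOT co-signer present: no → true
  bankruptcies on record ≤ 1: 1 ≤ 1 is true
  down-payment percentage > 25.4%: 51.3 > 25.4 is true
  late payments in last 24 months ≥ 3: 4 ≥ 3 is true
  self-employed: no → false
  property type ∈ {investment, secondary}: secondary is in the set → true
  debt-to-income ratio ≥ 38.7%: 6 ≥ 38.7 is false
  annual income ≤ 128965 USD: 177898 ≤ 128965 is false
  cash reserves ≤ 24 months: 26 ≤ 24 is false
Combine:
[1.1] true OR true OR false = true
[1.2] true AND true AND true = true
[1] true OR true = true
[2.1.1.1] true AND false AND true = false
[2.1.1.2] false OR false OR false = false
[2.1.1] false OR false = false
[2.1] NOT false = true
[2] NOT true = false
[root] true → false = false
Overall: false → denied

Denied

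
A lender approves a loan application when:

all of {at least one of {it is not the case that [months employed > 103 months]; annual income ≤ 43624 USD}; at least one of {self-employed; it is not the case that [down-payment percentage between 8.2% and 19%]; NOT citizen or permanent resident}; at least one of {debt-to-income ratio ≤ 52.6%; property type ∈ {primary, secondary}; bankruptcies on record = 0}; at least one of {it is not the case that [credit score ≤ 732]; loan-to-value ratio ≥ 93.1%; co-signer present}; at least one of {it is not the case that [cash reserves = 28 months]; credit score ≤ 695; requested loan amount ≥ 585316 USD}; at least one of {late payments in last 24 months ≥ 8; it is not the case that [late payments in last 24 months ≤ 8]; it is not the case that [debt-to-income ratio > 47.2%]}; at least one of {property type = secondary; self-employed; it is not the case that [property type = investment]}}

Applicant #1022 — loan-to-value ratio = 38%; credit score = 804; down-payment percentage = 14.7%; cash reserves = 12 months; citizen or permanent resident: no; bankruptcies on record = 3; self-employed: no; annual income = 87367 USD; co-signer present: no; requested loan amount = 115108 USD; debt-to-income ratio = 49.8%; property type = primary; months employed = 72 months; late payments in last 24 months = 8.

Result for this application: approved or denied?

Atomic conditions:
  months employed > 103 months: 72 > 103 is false
  annual income ≤ 43624 USD: 87367 ≤ 43624 is false
  self-employed: no → false
  down-payment percentage between 8.2% and 19%: 14.7 in [8.2, 19] is true
  NOT citizen or permanent resident: no → true
  debt-to-income ratio ≤ 52.6%: 49.8 ≤ 52.6 is true
  property type ∈ {primary, secondary}: primary is in the set → true
  bankruptcies on record = 0: 3 == 0 is false
  credit score ≤ 732: 804 ≤ 732 is false
  loan-to-value ratio ≥ 93.1%: 38 ≥ 93.1 is false
  co-signer present: no → false
  cash reserves = 28 months: 12 == 28 is false
  credit score ≤ 695: 804 ≤ 695 is false
  requested loan amount ≥ 585316 USD: 115108 ≥ 585316 is false
  late payments in last 24 months ≥ 8: 8 ≥ 8 is true
  late payments in last 24 months ≤ 8: 8 ≤ 8 is true
  debt-to-income ratio > 47.2%: 49.8 > 47.2 is true
  property type = secondary: primary == secondary is false
  property type = investment: primary == investment is false
Combine:
[1.1] NOT false = true
[1] true OR false = true
[2.2] NOT true = false
[2] false OR false OR true = true
[3] true OR true OR false = true
[4.1] NOT false = true
[4] true OR false OR false = true
[5.1] NOT false = true
[5] true OR false OR false = true
[6.2] NOT true = false
[6.3] NOT true = false
[6] true OR false OR false = true
[7.3] NOT false = true
[7] false OR false OR true = true
[root] true AND true AND true AND true AND true AND true AND true = true
Overall: true → approved

Approved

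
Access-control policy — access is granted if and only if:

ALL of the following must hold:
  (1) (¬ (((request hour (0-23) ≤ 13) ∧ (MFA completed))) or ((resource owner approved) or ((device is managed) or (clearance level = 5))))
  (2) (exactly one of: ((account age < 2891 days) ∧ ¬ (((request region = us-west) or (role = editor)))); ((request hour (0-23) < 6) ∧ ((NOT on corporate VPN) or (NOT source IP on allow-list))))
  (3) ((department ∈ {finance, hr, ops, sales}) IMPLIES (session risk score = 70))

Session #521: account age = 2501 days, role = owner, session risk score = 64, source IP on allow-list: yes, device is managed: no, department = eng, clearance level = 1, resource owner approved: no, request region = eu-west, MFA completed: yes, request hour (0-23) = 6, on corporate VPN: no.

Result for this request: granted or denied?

Denied

Atomic conditions:
  request hour (0-23) ≤ 13: 6 ≤ 13 is true
  MFA completed: yes → true
  resource owner approved: no → false
  device is managed: no → false
  clearance level = 5: 1 == 5 is false
  account age < 2891 days: 2501 < 2891 is true
  request region = us-west: eu-west == us-west is false
  role = editor: owner == editor is false
  request hour (0-23) < 6: 6 < 6 is false
  NOT on corporate VPN: no → true
  NOT source IP on allow-list: yes → false
  department ∈ {finance, hr, ops, sales}: eng is not in the set → false
  session risk score = 70: 64 == 70 is false
Combine:
[1.1.1] true AND true = true
[1.1] NOT true = false
[1.2.2] false OR false = false
[1.2] false OR false = false
[1] false OR false = false
[2.1.2.1] false OR false = false
[2.1.2] NOT false = true
[2.1] true AND true = true
[2.2.2] true OR false = true
[2.2] false AND true = false
[2] exactly-one(true, false) = true
[3] false → false (antecedent false ⇒ implication holds) = true
[root] false AND true AND true = false
Overall: false → denied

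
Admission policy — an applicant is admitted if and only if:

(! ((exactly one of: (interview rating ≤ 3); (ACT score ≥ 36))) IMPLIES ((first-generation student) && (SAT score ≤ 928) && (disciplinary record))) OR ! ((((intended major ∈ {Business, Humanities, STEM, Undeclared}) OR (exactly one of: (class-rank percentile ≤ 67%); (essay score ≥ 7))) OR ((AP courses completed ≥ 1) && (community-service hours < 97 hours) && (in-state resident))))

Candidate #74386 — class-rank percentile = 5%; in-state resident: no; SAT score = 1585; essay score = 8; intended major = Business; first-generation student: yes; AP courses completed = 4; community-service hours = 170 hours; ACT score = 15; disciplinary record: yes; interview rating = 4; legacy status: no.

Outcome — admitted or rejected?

Atomic conditions:
  interview rating ≤ 3: 4 ≤ 3 is false
  ACT score ≥ 36: 15 ≥ 36 is false
  first-generation student: yes → true
  SAT score ≤ 928: 1585 ≤ 928 is false
  disciplinary record: yes → true
  intended major ∈ {Business, Humanities, STEM, Undeclared}: Business is in the set → true
  class-rank percentile ≤ 67%: 5 ≤ 67 is true
  essay score ≥ 7: 8 ≥ 7 is true
  AP courses completed ≥ 1: 4 ≥ 1 is true
  community-service hours < 97 hours: 170 < 97 is false
  in-state resident: no → false
Combine:
[1.1.1] exactly-one(false, false) = false
[1.1] NOT false = true
[1.2] true AND false AND true = false
[1] true → false = false
[2.1.1.2] exactly-one(true, true) = false
[2.1.1] true OR false = true
[2.1.2] true AND false AND false = false
[2.1] true OR false = true
[2] NOT true = false
[root] false OR false = false
Overall: false → rejected

Rejected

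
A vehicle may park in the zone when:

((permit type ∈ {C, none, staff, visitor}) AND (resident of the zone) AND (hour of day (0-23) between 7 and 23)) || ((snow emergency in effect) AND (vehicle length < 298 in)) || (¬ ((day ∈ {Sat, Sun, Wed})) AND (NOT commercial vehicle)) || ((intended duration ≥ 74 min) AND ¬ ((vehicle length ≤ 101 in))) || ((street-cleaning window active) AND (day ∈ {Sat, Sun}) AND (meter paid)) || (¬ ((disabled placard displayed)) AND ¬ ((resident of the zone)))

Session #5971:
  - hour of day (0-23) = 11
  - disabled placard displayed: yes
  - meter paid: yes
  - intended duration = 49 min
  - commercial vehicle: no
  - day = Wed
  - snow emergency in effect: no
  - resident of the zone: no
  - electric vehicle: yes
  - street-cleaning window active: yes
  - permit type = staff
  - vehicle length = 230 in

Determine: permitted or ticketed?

Atomic conditions:
  permit type ∈ {C, none, staff, visitor}: staff is in the set → true
  resident of the zone: no → false
  hour of day (0-23) between 7 and 23: 11 in [7, 23] is true
  snow emergency in effect: no → false
  vehicle length < 298 in: 230 < 298 is true
  day ∈ {Sat, Sun, Wed}: Wed is in the set → true
  NOT commercial vehicle: no → true
  intended duration ≥ 74 min: 49 ≥ 74 is false
  vehicle length ≤ 101 in: 230 ≤ 101 is false
  street-cleaning window active: yes → true
  day ∈ {Sat, Sun}: Wed is not in the set → false
  meter paid: yes → true
  disabled placard displayed: yes → true
Combine:
[1] true AND false AND true = false
[2] false AND true = false
[3.1] NOT true = false
[3] false AND true = false
[4.2] NOT false = true
[4] false AND true = false
[5] true AND false AND true = false
[6.1] NOT true = false
[6.2] NOT false = true
[6] false AND true = false
[root] false OR false OR false OR false OR false OR false = false
Overall: false → ticketed

Ticketed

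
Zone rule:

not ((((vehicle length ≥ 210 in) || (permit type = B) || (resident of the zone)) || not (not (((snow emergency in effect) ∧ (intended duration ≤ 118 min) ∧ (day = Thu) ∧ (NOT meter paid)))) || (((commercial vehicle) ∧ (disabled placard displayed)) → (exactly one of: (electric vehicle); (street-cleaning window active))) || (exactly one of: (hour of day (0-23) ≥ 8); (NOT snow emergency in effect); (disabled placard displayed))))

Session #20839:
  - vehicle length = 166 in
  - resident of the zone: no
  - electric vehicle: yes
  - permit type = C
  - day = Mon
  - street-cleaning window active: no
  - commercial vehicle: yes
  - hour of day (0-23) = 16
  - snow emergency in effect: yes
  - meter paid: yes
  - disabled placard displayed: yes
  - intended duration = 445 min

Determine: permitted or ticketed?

Atomic conditions:
  vehicle length ≥ 210 in: 166 ≥ 210 is false
  permit type = B: C == B is false
  resident of the zone: no → false
  snow emergency in effect: yes → true
  intended duration ≤ 118 min: 445 ≤ 118 is false
  day = Thu: Mon == Thu is false
  NOT meter paid: yes → false
  commercial vehicle: yes → true
  disabled placard displayed: yes → true
  electric vehicle: yes → true
  street-cleaning window active: no → false
  hour of day (0-23) ≥ 8: 16 ≥ 8 is true
  NOT snow emergency in effect: yes → false
Combine:
[1.1] false OR false OR false = false
[1.2.1.1] true AND false AND false AND false = false
[1.2.1] NOT false = true
[1.2] NOT true = false
[1.3.1] true AND true = true
[1.3.2] exactly-one(true, false) = true
[1.3] true → true = true
[1.4] exactly-one(true, false, true) = false
[1] false OR false OR true OR false = true
[root] NOT true = false
Overall: false → ticketed

Ticketed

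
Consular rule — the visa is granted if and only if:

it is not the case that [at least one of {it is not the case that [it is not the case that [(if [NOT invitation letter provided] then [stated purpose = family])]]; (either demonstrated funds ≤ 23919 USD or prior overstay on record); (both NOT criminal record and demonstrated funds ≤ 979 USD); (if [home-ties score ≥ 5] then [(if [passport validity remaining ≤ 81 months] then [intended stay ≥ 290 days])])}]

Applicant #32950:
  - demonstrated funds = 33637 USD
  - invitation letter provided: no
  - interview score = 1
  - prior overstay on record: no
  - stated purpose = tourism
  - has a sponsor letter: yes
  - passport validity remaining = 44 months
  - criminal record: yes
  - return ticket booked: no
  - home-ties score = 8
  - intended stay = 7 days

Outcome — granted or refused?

Granted

Atomic conditions:
  NOT invitation letter provided: no → true
  stated purpose = family: tourism == family is false
  demonstrated funds ≤ 23919 USD: 33637 ≤ 23919 is false
  prior overstay on record: no → false
  NOT criminal record: yes → false
  demonstrated funds ≤ 979 USD: 33637 ≤ 979 is false
  home-ties score ≥ 5: 8 ≥ 5 is true
  passport validity remaining ≤ 81 months: 44 ≤ 81 is true
  intended stay ≥ 290 days: 7 ≥ 290 is false
Combine:
[1.1.1.1] true → false = false
[1.1.1] NOT false = true
[1.1] NOT true = false
[1.2] false OR false = false
[1.3] false AND false = false
[1.4.2] true → false = false
[1.4] true → false = false
[1] false OR false OR false OR false = false
[root] NOT false = true
Overall: true → granted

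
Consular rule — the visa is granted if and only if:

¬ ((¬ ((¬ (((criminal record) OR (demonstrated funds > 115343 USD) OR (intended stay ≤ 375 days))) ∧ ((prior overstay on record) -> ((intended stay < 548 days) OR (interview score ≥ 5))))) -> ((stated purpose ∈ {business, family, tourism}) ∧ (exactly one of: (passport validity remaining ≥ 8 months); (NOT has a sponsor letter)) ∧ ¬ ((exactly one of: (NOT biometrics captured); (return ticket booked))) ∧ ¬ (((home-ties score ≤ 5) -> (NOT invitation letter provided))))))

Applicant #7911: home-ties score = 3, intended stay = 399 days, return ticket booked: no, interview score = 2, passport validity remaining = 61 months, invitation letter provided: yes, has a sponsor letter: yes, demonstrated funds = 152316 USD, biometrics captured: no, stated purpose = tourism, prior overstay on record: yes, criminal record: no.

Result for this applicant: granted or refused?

Atomic conditions:
  criminal record: no → false
  demonstrated funds > 115343 USD: 152316 > 115343 is true
  intended stay ≤ 375 days: 399 ≤ 375 is false
  prior overstay on record: yes → true
  intended stay < 548 days: 399 < 548 is true
  interview score ≥ 5: 2 ≥ 5 is false
  stated purpose ∈ {business, family, tourism}: tourism is in the set → true
  passport validity remaining ≥ 8 months: 61 ≥ 8 is true
  NOT has a sponsor letter: yes → false
  NOT biometrics captured: no → true
  return ticket booked: no → false
  home-ties score ≤ 5: 3 ≤ 5 is true
  NOT invitation letter provided: yes → false
Combine:
[1.1.1.1.1] false OR true OR false = true
[1.1.1.1] NOT true = false
[1.1.1.2.2] true OR false = true
[1.1.1.2] true → true = true
[1.1.1] false AND true = false
[1.1] NOT false = true
[1.2.2] exactly-one(true, false) = true
[1.2.3.1] exactly-one(true, false) = true
[1.2.3] NOT true = false
[1.2.4.1] true → false = false
[1.2.4] NOT false = true
[1.2] true AND true AND false AND true = false
[1] true → false = false
[root] NOT false = true
Overall: true → granted

Granted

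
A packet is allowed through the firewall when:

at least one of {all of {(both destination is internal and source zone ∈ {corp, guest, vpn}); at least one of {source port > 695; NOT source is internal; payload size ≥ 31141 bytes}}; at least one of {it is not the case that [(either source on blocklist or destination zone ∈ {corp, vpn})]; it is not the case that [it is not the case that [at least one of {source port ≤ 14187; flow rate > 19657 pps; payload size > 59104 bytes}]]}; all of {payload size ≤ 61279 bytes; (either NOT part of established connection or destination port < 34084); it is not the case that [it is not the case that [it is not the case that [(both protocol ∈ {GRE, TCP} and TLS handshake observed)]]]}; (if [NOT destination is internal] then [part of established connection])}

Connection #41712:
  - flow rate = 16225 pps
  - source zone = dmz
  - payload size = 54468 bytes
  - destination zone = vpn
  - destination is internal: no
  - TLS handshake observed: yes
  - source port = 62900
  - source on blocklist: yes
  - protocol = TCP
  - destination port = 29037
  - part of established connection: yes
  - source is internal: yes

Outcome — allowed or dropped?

Atomic conditions:
  destination is internal: no → false
  source zone ∈ {corp, guest, vpn}: dmz is not in the set → false
  source port > 695: 62900 > 695 is true
  NOT source is internal: yes → false
  payload size ≥ 31141 bytes: 54468 ≥ 31141 is true
  source on blocklist: yes → true
  destination zone ∈ {corp, vpn}: vpn is in the set → true
  source port ≤ 14187: 62900 ≤ 14187 is false
  flow rate > 19657 pps: 16225 > 19657 is false
  payload size > 59104 bytes: 54468 > 59104 is false
  payload size ≤ 61279 bytes: 54468 ≤ 61279 is true
  NOT part of established connection: yes → false
  destination port < 34084: 29037 < 34084 is true
  protocol ∈ {GRE, TCP}: TCP is in the set → true
  TLS handshake observed: yes → true
  NOT destination is internal: no → true
  part of established connection: yes → true
Combine:
[1.1] false AND false = false
[1.2] true OR false OR true = true
[1] false AND true = false
[2.1.1] true OR true = true
[2.1] NOT true = false
[2.2.1.1] false OR false OR false = false
[2.2.1] NOT false = true
[2.2] NOT true = false
[2] false OR false = false
[3.2] false OR true = true
[3.3.1.1.1] true AND true = true
[3.3.1.1] NOT true = false
[3.3.1] NOT false = true
[3.3] NOT true = false
[3] true AND true AND false = false
[4] true → true = true
[root] false OR false OR false OR true = true
Overall: true → allowed

Allowed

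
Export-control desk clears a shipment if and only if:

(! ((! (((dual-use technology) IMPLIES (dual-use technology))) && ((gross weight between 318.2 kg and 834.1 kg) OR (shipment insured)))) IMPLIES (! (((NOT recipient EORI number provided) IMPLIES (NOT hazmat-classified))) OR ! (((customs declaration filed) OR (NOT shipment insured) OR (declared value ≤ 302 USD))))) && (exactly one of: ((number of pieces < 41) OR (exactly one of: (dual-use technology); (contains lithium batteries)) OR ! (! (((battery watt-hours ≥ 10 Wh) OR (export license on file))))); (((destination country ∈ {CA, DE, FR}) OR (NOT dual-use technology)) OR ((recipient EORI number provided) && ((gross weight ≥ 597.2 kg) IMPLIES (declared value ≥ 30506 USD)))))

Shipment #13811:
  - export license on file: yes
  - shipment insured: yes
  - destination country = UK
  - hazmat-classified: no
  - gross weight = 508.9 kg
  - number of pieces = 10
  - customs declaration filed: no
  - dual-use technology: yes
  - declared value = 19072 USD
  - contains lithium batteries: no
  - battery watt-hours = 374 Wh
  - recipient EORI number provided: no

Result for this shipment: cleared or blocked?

Atomic conditions:
  dual-use technology: yes → true
  gross weight between 318.2 kg and 834.1 kg: 508.9 in [318.2, 834.1] is true
  shipment insured: yes → true
  NOT recipient EORI number provided: no → true
  NOT hazmat-classified: no → true
  customs declaration filed: no → false
  NOT shipment insured: yes → false
  declared value ≤ 302 USD: 19072 ≤ 302 is false
  number of pieces < 41: 10 < 41 is true
  contains lithium batteries: no → false
  battery watt-hours ≥ 10 Wh: 374 ≥ 10 is true
  export license on file: yes → true
  destination country ∈ {CA, DE, FR}: UK is not in the set → false
  NOT dual-use technology: yes → false
  recipient EORI number provided: no → false
  gross weight ≥ 597.2 kg: 508.9 ≥ 597.2 is false
  declared value ≥ 30506 USD: 19072 ≥ 30506 is false
Combine:
[1.1.1.1.1] true → true = true
[1.1.1.1] NOT true = false
[1.1.1.2] true OR true = true
[1.1.1] false AND true = false
[1.1] NOT false = true
[1.2.1.1] true → true = true
[1.2.1] NOT true = false
[1.2.2.1] false OR false OR false = false
[1.2.2] NOT false = true
[1.2] false OR true = true
[1] true → true = true
[2.1.2] exactly-one(true, false) = true
[2.1.3.1.1] true OR true = true
[2.1.3.1] NOT true = false
[2.1.3] NOT false = true
[2.1] true OR true OR true = true
[2.2.1] false OR false = false
[2.2.2.2] false → false (antecedent false ⇒ implication holds) = true
[2.2.2] false AND true = false
[2.2] false OR false = false
[2] exactly-one(true, false) = true
[root] true AND true = true
Overall: true → cleared

Cleared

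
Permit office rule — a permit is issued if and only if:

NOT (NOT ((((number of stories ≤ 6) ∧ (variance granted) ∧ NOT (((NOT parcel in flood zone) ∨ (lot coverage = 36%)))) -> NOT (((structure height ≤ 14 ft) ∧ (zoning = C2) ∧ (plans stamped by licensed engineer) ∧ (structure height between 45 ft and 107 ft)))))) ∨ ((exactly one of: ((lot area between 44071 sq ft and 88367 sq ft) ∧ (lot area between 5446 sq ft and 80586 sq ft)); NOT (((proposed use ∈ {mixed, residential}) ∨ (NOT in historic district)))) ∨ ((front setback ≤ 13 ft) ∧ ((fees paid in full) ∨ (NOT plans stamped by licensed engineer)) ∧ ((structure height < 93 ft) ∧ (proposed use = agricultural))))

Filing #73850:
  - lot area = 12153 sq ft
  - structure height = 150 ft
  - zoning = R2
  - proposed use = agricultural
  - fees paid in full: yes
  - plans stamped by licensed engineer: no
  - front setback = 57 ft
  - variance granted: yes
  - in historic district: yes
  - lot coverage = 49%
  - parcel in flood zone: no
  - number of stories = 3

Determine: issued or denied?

Issued

Atomic conditions:
  number of stories ≤ 6: 3 ≤ 6 is true
  variance granted: yes → true
  NOT parcel in flood zone: no → true
  lot coverage = 36%: 49 == 36 is false
  structure height ≤ 14 ft: 150 ≤ 14 is false
  zoning = C2: R2 == C2 is false
  plans stamped by licensed engineer: no → false
  structure height between 45 ft and 107 ft: 150 in [45, 107] is false
  lot area between 44071 sq ft and 88367 sq ft: 12153 in [44071, 88367] is false
  lot area between 5446 sq ft and 80586 sq ft: 12153 in [5446, 80586] is true
  proposed use ∈ {mixed, residential}: agricultural is not in the set → false
  NOT in historic district: yes → false
  front setback ≤ 13 ft: 57 ≤ 13 is false
  fees paid in full: yes → true
  NOT plans stamped by licensed engineer: no → true
  structure height < 93 ft: 150 < 93 is false
  proposed use = agricultural: agricultural == agricultural is true
Combine:
[1.1.1.1.3.1] true OR false = true
[1.1.1.1.3] NOT true = false
[1.1.1.1] true AND true AND false = false
[1.1.1.2.1] false AND false AND false AND false = false
[1.1.1.2] NOT false = true
[1.1.1] false → true (antecedent false ⇒ implication holds) = true
[1.1] NOT true = false
[1] NOT false = true
[2.1.1] false AND true = false
[2.1.2.1] false OR false = false
[2.1.2] NOT false = true
[2.1] exactly-one(false, true) = true
[2.2.2] true OR true = true
[2.2.3] false AND true = false
[2.2] false AND true AND false = false
[2] true OR false = true
[root] true OR true = true
Overall: true → issued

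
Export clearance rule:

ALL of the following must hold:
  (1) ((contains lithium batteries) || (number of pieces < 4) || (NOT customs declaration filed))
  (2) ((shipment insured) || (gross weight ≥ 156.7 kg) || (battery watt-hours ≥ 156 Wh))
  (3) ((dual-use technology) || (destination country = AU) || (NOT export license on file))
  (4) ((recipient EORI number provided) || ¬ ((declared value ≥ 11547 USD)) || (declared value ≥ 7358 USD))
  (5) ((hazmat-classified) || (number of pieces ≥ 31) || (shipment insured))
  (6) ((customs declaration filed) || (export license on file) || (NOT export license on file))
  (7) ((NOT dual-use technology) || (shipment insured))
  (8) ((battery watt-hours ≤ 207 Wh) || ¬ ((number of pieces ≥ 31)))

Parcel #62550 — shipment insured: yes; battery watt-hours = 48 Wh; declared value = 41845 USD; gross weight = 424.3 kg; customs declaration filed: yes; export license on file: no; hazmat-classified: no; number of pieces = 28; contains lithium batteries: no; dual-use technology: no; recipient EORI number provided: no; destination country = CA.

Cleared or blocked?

Atomic conditions:
  contains lithium batteries: no → false
  number of pieces < 4: 28 < 4 is false
  NOT customs declaration filed: yes → false
  shipment insured: yes → true
  gross weight ≥ 156.7 kg: 424.3 ≥ 156.7 is true
  battery watt-hours ≥ 156 Wh: 48 ≥ 156 is false
  dual-use technology: no → false
  destination country = AU: CA == AU is false
  NOT export license on file: no → true
  recipient EORI number provided: no → false
  declared value ≥ 11547 USD: 41845 ≥ 11547 is true
  declared value ≥ 7358 USD: 41845 ≥ 7358 is true
  hazmat-classified: no → false
  number of pieces ≥ 31: 28 ≥ 31 is false
  customs declaration filed: yes → true
  export license on file: no → false
  NOT dual-use technology: no → true
  battery watt-hours ≤ 207 Wh: 48 ≤ 207 is true
Combine:
[1] false OR false OR false = false
[2] true OR true OR false = true
[3] false OR false OR true = true
[4.2] NOT true = false
[4] false OR false OR true = true
[5] false OR false OR true = true
[6] true OR false OR true = true
[7] true OR true = true
[8.2] NOT false = true
[8] true OR true = true
[root] false AND true AND true AND true AND true AND true AND true AND true = false
Overall: false → blocked

Blocked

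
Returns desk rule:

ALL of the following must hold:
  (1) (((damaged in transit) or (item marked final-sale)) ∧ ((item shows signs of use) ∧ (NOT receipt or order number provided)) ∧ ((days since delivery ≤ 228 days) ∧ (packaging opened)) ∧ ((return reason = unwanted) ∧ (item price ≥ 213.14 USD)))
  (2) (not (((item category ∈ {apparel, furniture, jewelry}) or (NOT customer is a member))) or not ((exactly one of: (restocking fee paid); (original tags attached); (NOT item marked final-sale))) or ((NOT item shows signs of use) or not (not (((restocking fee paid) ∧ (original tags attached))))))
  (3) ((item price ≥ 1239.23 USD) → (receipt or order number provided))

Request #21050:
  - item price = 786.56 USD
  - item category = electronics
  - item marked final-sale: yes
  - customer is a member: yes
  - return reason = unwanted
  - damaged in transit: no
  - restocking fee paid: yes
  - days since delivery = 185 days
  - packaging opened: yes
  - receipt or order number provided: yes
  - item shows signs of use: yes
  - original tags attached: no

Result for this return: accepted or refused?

Atomic conditions:
  damaged in transit: no → false
  item marked final-sale: yes → true
  item shows signs of use: yes → true
  NOT receipt or order number provided: yes → false
  days since delivery ≤ 228 days: 185 ≤ 228 is true
  packaging opened: yes → true
  return reason = unwanted: unwanted == unwanted is true
  item price ≥ 213.14 USD: 786.56 ≥ 213.14 is true
  item category ∈ {apparel, furniture, jewelry}: electronics is not in the set → false
  NOT customer is a member: yes → false
  restocking fee paid: yes → true
  original tags attached: no → false
  NOT item marked final-sale: yes → false
  NOT item shows signs of use: yes → false
  item price ≥ 1239.23 USD: 786.56 ≥ 1239.23 is false
  receipt or order number provided: yes → true
Combine:
[1.1] false OR true = true
[1.2] true AND false = false
[1.3] true AND true = true
[1.4] true AND true = true
[1] true AND false AND true AND true = false
[2.1.1] false OR false = false
[2.1] NOT false = true
[2.2.1] exactly-one(true, false, false) = true
[2.2] NOT true = false
[2.3.2.1.1] true AND false = false
[2.3.2.1] NOT false = true
[2.3.2] NOT true = false
[2.3] false OR false = false
[2] true OR false OR false = true
[3] false → true (antecedent false ⇒ implication holds) = true
[root] false AND true AND true = false
Overall: false → refused

Refused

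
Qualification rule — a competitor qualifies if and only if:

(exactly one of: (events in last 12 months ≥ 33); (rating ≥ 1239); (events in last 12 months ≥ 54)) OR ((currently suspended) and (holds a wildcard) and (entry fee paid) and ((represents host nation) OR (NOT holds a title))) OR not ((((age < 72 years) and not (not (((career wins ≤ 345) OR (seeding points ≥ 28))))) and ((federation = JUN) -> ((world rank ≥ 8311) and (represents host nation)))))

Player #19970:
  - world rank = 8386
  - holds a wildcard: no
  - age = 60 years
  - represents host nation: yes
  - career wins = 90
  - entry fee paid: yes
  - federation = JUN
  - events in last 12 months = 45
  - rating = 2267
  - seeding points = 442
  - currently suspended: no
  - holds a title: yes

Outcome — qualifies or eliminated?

Atomic conditions:
  events in last 12 months ≥ 33: 45 ≥ 33 is true
  rating ≥ 1239: 2267 ≥ 1239 is true
  events in last 12 months ≥ 54: 45 ≥ 54 is false
  currently suspended: no → false
  holds a wildcard: no → false
  entry fee paid: yes → true
  represents host nation: yes → true
  NOT holds a title: yes → false
  age < 72 years: 60 < 72 is true
  career wins ≤ 345: 90 ≤ 345 is true
  seeding points ≥ 28: 442 ≥ 28 is true
  federation = JUN: JUN == JUN is true
  world rank ≥ 8311: 8386 ≥ 8311 is true
Combine:
[1] exactly-one(true, true, false) = false
[2.4] true OR false = true
[2] false AND false AND true AND true = false
[3.1.1.2.1.1] true OR true = true
[3.1.1.2.1] NOT true = false
[3.1.1.2] NOT false = true
[3.1.1] true AND true = true
[3.1.2.2] true AND true = true
[3.1.2] true → true = true
[3.1] true AND true = true
[3] NOT true = false
[root] false OR false OR false = false
Overall: false → eliminated

Eliminated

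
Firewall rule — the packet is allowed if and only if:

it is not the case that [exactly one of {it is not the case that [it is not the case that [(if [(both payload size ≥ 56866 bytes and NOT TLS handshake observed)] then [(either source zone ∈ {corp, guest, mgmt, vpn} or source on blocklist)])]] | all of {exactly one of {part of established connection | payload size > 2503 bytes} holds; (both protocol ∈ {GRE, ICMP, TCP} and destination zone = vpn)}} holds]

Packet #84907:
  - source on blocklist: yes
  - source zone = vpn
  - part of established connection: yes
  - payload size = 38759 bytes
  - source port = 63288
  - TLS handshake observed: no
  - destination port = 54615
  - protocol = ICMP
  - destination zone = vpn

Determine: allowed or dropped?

Dropped

Atomic conditions:
  payload size ≥ 56866 bytes: 38759 ≥ 56866 is false
  NOT TLS handshake observed: no → true
  source zone ∈ {corp, guest, mgmt, vpn}: vpn is in the set → true
  source on blocklist: yes → true
  part of established connection: yes → true
  payload size > 2503 bytes: 38759 > 2503 is true
  protocol ∈ {GRE, ICMP, TCP}: ICMP is in the set → true
  destination zone = vpn: vpn == vpn is true
Combine:
[1.1.1.1.1] false AND true = false
[1.1.1.1.2] true OR true = true
[1.1.1.1] false → true (antecedent false ⇒ implication holds) = true
[1.1.1] NOT true = false
[1.1] NOT false = true
[1.2.1] exactly-one(true, true) = false
[1.2.2] true AND true = true
[1.2] false AND true = false
[1] exactly-one(true, false) = true
[root] NOT true = false
Overall: false → dropped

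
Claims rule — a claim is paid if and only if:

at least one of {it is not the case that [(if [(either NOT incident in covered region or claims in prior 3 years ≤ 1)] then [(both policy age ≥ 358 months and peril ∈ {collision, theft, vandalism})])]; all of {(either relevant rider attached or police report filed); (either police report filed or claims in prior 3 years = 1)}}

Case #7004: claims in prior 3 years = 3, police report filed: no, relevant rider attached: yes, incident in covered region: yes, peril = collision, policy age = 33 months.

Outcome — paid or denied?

Denied

Atomic conditions:
  NOT incident in covered region: yes → false
  claims in prior 3 years ≤ 1: 3 ≤ 1 is false
  policy age ≥ 358 months: 33 ≥ 358 is false
  peril ∈ {collision, theft, vandalism}: collision is in the set → true
  relevant rider attached: yes → true
  police report filed: no → false
  claims in prior 3 years = 1: 3 == 1 is false
Combine:
[1.1.1] false OR false = false
[1.1.2] false AND true = false
[1.1] false → false (antecedent false ⇒ implication holds) = true
[1] NOT true = false
[2.1] true OR false = true
[2.2] false OR false = false
[2] true AND false = false
[root] false OR false = false
Overall: false → denied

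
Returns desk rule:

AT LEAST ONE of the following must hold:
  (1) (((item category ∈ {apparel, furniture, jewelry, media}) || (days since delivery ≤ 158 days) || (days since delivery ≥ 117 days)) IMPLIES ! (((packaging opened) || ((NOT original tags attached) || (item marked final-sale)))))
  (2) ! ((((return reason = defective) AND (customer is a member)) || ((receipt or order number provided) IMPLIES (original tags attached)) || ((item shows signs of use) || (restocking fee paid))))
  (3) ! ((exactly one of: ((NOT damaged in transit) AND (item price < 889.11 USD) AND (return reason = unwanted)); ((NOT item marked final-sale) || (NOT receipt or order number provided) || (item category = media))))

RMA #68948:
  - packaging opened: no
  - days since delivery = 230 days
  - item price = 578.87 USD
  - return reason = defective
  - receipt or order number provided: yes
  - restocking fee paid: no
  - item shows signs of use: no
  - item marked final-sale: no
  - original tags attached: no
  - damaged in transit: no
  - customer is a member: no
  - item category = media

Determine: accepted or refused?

Atomic conditions:
  item category ∈ {apparel, furniture, jewelry, media}: media is in the set → true
  days since delivery ≤ 158 days: 230 ≤ 158 is false
  days since delivery ≥ 117 days: 230 ≥ 117 is true
  packaging opened: no → false
  NOT original tags attached: no → true
  item marked final-sale: no → false
  return reason = defective: defective == defective is true
  customer is a member: no → false
  receipt or order number provided: yes → true
  original tags attached: no → false
  item shows signs of use: no → false
  restocking fee paid: no → false
  NOT damaged in transit: no → true
  item price < 889.11 USD: 578.87 < 889.11 is true
  return reason = unwanted: defective == unwanted is false
  NOT item marked final-sale: no → true
  NOT receipt or order number provided: yes → false
  item category = media: media == media is true
Combine:
[1.1] true OR false OR true = true
[1.2.1.2] true OR false = true
[1.2.1] false OR true = true
[1.2] NOT true = false
[1] true → false = false
[2.1.1] true AND false = false
[2.1.2] true → false = false
[2.1.3] false OR false = false
[2.1] false OR false OR false = false
[2] NOT false = true
[3.1.1] true AND true AND false = false
[3.1.2] true OR false OR true = true
[3.1] exactly-one(false, true) = true
[3] NOT true = false
[root] false OR true OR false = true
Overall: true → accepted

Accepted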